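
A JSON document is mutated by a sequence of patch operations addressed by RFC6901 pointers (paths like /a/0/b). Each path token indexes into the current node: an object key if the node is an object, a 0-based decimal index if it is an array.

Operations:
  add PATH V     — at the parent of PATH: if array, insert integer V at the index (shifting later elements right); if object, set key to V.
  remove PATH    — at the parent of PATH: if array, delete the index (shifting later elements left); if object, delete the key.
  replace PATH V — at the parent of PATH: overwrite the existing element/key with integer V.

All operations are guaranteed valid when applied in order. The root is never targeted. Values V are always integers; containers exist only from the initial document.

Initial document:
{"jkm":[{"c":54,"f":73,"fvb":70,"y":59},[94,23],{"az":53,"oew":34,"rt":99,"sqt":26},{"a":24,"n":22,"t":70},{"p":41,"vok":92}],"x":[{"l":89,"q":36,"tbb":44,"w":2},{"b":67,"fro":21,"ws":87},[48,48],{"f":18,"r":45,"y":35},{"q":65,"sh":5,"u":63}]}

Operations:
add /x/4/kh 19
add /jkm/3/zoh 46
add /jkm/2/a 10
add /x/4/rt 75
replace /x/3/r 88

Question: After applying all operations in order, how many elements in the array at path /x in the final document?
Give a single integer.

Answer: 5

Derivation:
After op 1 (add /x/4/kh 19): {"jkm":[{"c":54,"f":73,"fvb":70,"y":59},[94,23],{"az":53,"oew":34,"rt":99,"sqt":26},{"a":24,"n":22,"t":70},{"p":41,"vok":92}],"x":[{"l":89,"q":36,"tbb":44,"w":2},{"b":67,"fro":21,"ws":87},[48,48],{"f":18,"r":45,"y":35},{"kh":19,"q":65,"sh":5,"u":63}]}
After op 2 (add /jkm/3/zoh 46): {"jkm":[{"c":54,"f":73,"fvb":70,"y":59},[94,23],{"az":53,"oew":34,"rt":99,"sqt":26},{"a":24,"n":22,"t":70,"zoh":46},{"p":41,"vok":92}],"x":[{"l":89,"q":36,"tbb":44,"w":2},{"b":67,"fro":21,"ws":87},[48,48],{"f":18,"r":45,"y":35},{"kh":19,"q":65,"sh":5,"u":63}]}
After op 3 (add /jkm/2/a 10): {"jkm":[{"c":54,"f":73,"fvb":70,"y":59},[94,23],{"a":10,"az":53,"oew":34,"rt":99,"sqt":26},{"a":24,"n":22,"t":70,"zoh":46},{"p":41,"vok":92}],"x":[{"l":89,"q":36,"tbb":44,"w":2},{"b":67,"fro":21,"ws":87},[48,48],{"f":18,"r":45,"y":35},{"kh":19,"q":65,"sh":5,"u":63}]}
After op 4 (add /x/4/rt 75): {"jkm":[{"c":54,"f":73,"fvb":70,"y":59},[94,23],{"a":10,"az":53,"oew":34,"rt":99,"sqt":26},{"a":24,"n":22,"t":70,"zoh":46},{"p":41,"vok":92}],"x":[{"l":89,"q":36,"tbb":44,"w":2},{"b":67,"fro":21,"ws":87},[48,48],{"f":18,"r":45,"y":35},{"kh":19,"q":65,"rt":75,"sh":5,"u":63}]}
After op 5 (replace /x/3/r 88): {"jkm":[{"c":54,"f":73,"fvb":70,"y":59},[94,23],{"a":10,"az":53,"oew":34,"rt":99,"sqt":26},{"a":24,"n":22,"t":70,"zoh":46},{"p":41,"vok":92}],"x":[{"l":89,"q":36,"tbb":44,"w":2},{"b":67,"fro":21,"ws":87},[48,48],{"f":18,"r":88,"y":35},{"kh":19,"q":65,"rt":75,"sh":5,"u":63}]}
Size at path /x: 5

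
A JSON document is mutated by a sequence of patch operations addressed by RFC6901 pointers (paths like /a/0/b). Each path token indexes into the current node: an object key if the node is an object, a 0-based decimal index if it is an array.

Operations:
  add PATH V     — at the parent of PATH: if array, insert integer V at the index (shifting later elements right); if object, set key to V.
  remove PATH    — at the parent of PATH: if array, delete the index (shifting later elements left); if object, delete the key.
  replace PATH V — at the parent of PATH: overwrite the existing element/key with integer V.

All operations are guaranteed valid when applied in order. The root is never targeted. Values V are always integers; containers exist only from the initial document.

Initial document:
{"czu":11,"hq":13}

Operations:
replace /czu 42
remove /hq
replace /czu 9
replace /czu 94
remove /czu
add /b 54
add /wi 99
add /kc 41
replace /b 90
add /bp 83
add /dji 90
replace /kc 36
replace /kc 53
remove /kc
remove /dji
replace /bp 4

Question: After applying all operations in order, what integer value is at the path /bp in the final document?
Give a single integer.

Answer: 4

Derivation:
After op 1 (replace /czu 42): {"czu":42,"hq":13}
After op 2 (remove /hq): {"czu":42}
After op 3 (replace /czu 9): {"czu":9}
After op 4 (replace /czu 94): {"czu":94}
After op 5 (remove /czu): {}
After op 6 (add /b 54): {"b":54}
After op 7 (add /wi 99): {"b":54,"wi":99}
After op 8 (add /kc 41): {"b":54,"kc":41,"wi":99}
After op 9 (replace /b 90): {"b":90,"kc":41,"wi":99}
After op 10 (add /bp 83): {"b":90,"bp":83,"kc":41,"wi":99}
After op 11 (add /dji 90): {"b":90,"bp":83,"dji":90,"kc":41,"wi":99}
After op 12 (replace /kc 36): {"b":90,"bp":83,"dji":90,"kc":36,"wi":99}
After op 13 (replace /kc 53): {"b":90,"bp":83,"dji":90,"kc":53,"wi":99}
After op 14 (remove /kc): {"b":90,"bp":83,"dji":90,"wi":99}
After op 15 (remove /dji): {"b":90,"bp":83,"wi":99}
After op 16 (replace /bp 4): {"b":90,"bp":4,"wi":99}
Value at /bp: 4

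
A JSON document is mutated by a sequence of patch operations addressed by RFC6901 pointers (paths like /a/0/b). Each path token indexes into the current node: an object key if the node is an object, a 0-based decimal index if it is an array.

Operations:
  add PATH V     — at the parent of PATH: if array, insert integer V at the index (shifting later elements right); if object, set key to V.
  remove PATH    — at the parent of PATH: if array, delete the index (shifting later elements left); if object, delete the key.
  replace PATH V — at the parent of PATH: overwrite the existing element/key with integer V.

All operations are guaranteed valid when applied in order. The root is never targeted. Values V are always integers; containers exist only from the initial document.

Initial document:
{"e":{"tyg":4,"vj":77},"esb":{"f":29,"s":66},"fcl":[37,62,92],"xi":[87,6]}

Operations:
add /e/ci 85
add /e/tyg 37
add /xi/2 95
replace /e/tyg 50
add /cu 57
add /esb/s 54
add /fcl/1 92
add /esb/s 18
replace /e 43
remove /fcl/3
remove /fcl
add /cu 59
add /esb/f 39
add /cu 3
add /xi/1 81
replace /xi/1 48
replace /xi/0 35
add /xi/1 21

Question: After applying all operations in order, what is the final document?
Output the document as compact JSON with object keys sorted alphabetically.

Answer: {"cu":3,"e":43,"esb":{"f":39,"s":18},"xi":[35,21,48,6,95]}

Derivation:
After op 1 (add /e/ci 85): {"e":{"ci":85,"tyg":4,"vj":77},"esb":{"f":29,"s":66},"fcl":[37,62,92],"xi":[87,6]}
After op 2 (add /e/tyg 37): {"e":{"ci":85,"tyg":37,"vj":77},"esb":{"f":29,"s":66},"fcl":[37,62,92],"xi":[87,6]}
After op 3 (add /xi/2 95): {"e":{"ci":85,"tyg":37,"vj":77},"esb":{"f":29,"s":66},"fcl":[37,62,92],"xi":[87,6,95]}
After op 4 (replace /e/tyg 50): {"e":{"ci":85,"tyg":50,"vj":77},"esb":{"f":29,"s":66},"fcl":[37,62,92],"xi":[87,6,95]}
After op 5 (add /cu 57): {"cu":57,"e":{"ci":85,"tyg":50,"vj":77},"esb":{"f":29,"s":66},"fcl":[37,62,92],"xi":[87,6,95]}
After op 6 (add /esb/s 54): {"cu":57,"e":{"ci":85,"tyg":50,"vj":77},"esb":{"f":29,"s":54},"fcl":[37,62,92],"xi":[87,6,95]}
After op 7 (add /fcl/1 92): {"cu":57,"e":{"ci":85,"tyg":50,"vj":77},"esb":{"f":29,"s":54},"fcl":[37,92,62,92],"xi":[87,6,95]}
After op 8 (add /esb/s 18): {"cu":57,"e":{"ci":85,"tyg":50,"vj":77},"esb":{"f":29,"s":18},"fcl":[37,92,62,92],"xi":[87,6,95]}
After op 9 (replace /e 43): {"cu":57,"e":43,"esb":{"f":29,"s":18},"fcl":[37,92,62,92],"xi":[87,6,95]}
After op 10 (remove /fcl/3): {"cu":57,"e":43,"esb":{"f":29,"s":18},"fcl":[37,92,62],"xi":[87,6,95]}
After op 11 (remove /fcl): {"cu":57,"e":43,"esb":{"f":29,"s":18},"xi":[87,6,95]}
After op 12 (add /cu 59): {"cu":59,"e":43,"esb":{"f":29,"s":18},"xi":[87,6,95]}
After op 13 (add /esb/f 39): {"cu":59,"e":43,"esb":{"f":39,"s":18},"xi":[87,6,95]}
After op 14 (add /cu 3): {"cu":3,"e":43,"esb":{"f":39,"s":18},"xi":[87,6,95]}
After op 15 (add /xi/1 81): {"cu":3,"e":43,"esb":{"f":39,"s":18},"xi":[87,81,6,95]}
After op 16 (replace /xi/1 48): {"cu":3,"e":43,"esb":{"f":39,"s":18},"xi":[87,48,6,95]}
After op 17 (replace /xi/0 35): {"cu":3,"e":43,"esb":{"f":39,"s":18},"xi":[35,48,6,95]}
After op 18 (add /xi/1 21): {"cu":3,"e":43,"esb":{"f":39,"s":18},"xi":[35,21,48,6,95]}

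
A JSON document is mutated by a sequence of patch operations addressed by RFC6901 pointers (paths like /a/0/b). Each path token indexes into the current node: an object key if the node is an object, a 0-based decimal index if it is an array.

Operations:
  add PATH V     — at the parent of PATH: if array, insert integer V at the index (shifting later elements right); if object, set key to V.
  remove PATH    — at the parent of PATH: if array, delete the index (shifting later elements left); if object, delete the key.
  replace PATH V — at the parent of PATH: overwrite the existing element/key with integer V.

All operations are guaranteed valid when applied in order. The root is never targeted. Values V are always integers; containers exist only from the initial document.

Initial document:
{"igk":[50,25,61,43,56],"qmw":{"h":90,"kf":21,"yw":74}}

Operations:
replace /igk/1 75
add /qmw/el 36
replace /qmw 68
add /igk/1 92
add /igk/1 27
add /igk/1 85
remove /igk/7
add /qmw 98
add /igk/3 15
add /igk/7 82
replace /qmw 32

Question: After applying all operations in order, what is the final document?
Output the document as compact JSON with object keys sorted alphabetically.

After op 1 (replace /igk/1 75): {"igk":[50,75,61,43,56],"qmw":{"h":90,"kf":21,"yw":74}}
After op 2 (add /qmw/el 36): {"igk":[50,75,61,43,56],"qmw":{"el":36,"h":90,"kf":21,"yw":74}}
After op 3 (replace /qmw 68): {"igk":[50,75,61,43,56],"qmw":68}
After op 4 (add /igk/1 92): {"igk":[50,92,75,61,43,56],"qmw":68}
After op 5 (add /igk/1 27): {"igk":[50,27,92,75,61,43,56],"qmw":68}
After op 6 (add /igk/1 85): {"igk":[50,85,27,92,75,61,43,56],"qmw":68}
After op 7 (remove /igk/7): {"igk":[50,85,27,92,75,61,43],"qmw":68}
After op 8 (add /qmw 98): {"igk":[50,85,27,92,75,61,43],"qmw":98}
After op 9 (add /igk/3 15): {"igk":[50,85,27,15,92,75,61,43],"qmw":98}
After op 10 (add /igk/7 82): {"igk":[50,85,27,15,92,75,61,82,43],"qmw":98}
After op 11 (replace /qmw 32): {"igk":[50,85,27,15,92,75,61,82,43],"qmw":32}

Answer: {"igk":[50,85,27,15,92,75,61,82,43],"qmw":32}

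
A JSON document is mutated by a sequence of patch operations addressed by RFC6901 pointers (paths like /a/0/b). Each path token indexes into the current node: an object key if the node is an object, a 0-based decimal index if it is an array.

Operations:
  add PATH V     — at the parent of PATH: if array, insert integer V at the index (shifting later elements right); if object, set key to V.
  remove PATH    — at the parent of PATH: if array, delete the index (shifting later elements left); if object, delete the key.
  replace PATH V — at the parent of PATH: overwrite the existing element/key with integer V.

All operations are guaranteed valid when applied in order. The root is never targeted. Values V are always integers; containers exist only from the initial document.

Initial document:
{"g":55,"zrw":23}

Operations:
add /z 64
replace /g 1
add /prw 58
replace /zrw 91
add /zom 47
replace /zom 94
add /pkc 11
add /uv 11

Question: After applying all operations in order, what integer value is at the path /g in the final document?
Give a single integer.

After op 1 (add /z 64): {"g":55,"z":64,"zrw":23}
After op 2 (replace /g 1): {"g":1,"z":64,"zrw":23}
After op 3 (add /prw 58): {"g":1,"prw":58,"z":64,"zrw":23}
After op 4 (replace /zrw 91): {"g":1,"prw":58,"z":64,"zrw":91}
After op 5 (add /zom 47): {"g":1,"prw":58,"z":64,"zom":47,"zrw":91}
After op 6 (replace /zom 94): {"g":1,"prw":58,"z":64,"zom":94,"zrw":91}
After op 7 (add /pkc 11): {"g":1,"pkc":11,"prw":58,"z":64,"zom":94,"zrw":91}
After op 8 (add /uv 11): {"g":1,"pkc":11,"prw":58,"uv":11,"z":64,"zom":94,"zrw":91}
Value at /g: 1

Answer: 1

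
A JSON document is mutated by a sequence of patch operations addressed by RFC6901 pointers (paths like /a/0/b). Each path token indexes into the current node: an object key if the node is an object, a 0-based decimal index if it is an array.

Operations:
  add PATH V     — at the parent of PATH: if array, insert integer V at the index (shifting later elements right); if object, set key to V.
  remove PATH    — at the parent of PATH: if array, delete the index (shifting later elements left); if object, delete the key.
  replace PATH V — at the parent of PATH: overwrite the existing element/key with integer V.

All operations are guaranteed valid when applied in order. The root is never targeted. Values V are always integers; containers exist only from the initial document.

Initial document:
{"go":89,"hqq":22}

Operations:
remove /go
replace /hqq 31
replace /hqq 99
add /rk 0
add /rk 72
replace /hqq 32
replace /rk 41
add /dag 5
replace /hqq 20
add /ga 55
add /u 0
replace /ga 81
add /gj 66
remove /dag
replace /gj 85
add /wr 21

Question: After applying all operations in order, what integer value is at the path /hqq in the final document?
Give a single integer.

Answer: 20

Derivation:
After op 1 (remove /go): {"hqq":22}
After op 2 (replace /hqq 31): {"hqq":31}
After op 3 (replace /hqq 99): {"hqq":99}
After op 4 (add /rk 0): {"hqq":99,"rk":0}
After op 5 (add /rk 72): {"hqq":99,"rk":72}
After op 6 (replace /hqq 32): {"hqq":32,"rk":72}
After op 7 (replace /rk 41): {"hqq":32,"rk":41}
After op 8 (add /dag 5): {"dag":5,"hqq":32,"rk":41}
After op 9 (replace /hqq 20): {"dag":5,"hqq":20,"rk":41}
After op 10 (add /ga 55): {"dag":5,"ga":55,"hqq":20,"rk":41}
After op 11 (add /u 0): {"dag":5,"ga":55,"hqq":20,"rk":41,"u":0}
After op 12 (replace /ga 81): {"dag":5,"ga":81,"hqq":20,"rk":41,"u":0}
After op 13 (add /gj 66): {"dag":5,"ga":81,"gj":66,"hqq":20,"rk":41,"u":0}
After op 14 (remove /dag): {"ga":81,"gj":66,"hqq":20,"rk":41,"u":0}
After op 15 (replace /gj 85): {"ga":81,"gj":85,"hqq":20,"rk":41,"u":0}
After op 16 (add /wr 21): {"ga":81,"gj":85,"hqq":20,"rk":41,"u":0,"wr":21}
Value at /hqq: 20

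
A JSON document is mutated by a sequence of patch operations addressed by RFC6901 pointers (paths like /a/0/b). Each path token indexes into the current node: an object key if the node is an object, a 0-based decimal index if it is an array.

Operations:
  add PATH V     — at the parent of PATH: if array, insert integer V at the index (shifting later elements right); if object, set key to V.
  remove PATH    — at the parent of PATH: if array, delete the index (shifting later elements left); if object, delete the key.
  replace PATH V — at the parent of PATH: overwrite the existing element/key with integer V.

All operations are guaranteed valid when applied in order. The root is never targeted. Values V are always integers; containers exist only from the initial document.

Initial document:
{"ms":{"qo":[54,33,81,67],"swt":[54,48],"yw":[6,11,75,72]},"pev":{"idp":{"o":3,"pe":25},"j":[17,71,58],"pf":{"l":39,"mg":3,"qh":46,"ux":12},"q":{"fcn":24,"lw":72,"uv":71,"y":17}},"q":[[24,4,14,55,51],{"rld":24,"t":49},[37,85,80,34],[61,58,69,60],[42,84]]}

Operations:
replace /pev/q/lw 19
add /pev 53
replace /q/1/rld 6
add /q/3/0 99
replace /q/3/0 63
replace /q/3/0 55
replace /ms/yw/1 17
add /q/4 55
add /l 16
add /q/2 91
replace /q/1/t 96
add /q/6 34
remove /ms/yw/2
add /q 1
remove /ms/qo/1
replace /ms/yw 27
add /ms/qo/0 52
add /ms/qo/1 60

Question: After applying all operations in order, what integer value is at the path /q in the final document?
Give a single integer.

Answer: 1

Derivation:
After op 1 (replace /pev/q/lw 19): {"ms":{"qo":[54,33,81,67],"swt":[54,48],"yw":[6,11,75,72]},"pev":{"idp":{"o":3,"pe":25},"j":[17,71,58],"pf":{"l":39,"mg":3,"qh":46,"ux":12},"q":{"fcn":24,"lw":19,"uv":71,"y":17}},"q":[[24,4,14,55,51],{"rld":24,"t":49},[37,85,80,34],[61,58,69,60],[42,84]]}
After op 2 (add /pev 53): {"ms":{"qo":[54,33,81,67],"swt":[54,48],"yw":[6,11,75,72]},"pev":53,"q":[[24,4,14,55,51],{"rld":24,"t":49},[37,85,80,34],[61,58,69,60],[42,84]]}
After op 3 (replace /q/1/rld 6): {"ms":{"qo":[54,33,81,67],"swt":[54,48],"yw":[6,11,75,72]},"pev":53,"q":[[24,4,14,55,51],{"rld":6,"t":49},[37,85,80,34],[61,58,69,60],[42,84]]}
After op 4 (add /q/3/0 99): {"ms":{"qo":[54,33,81,67],"swt":[54,48],"yw":[6,11,75,72]},"pev":53,"q":[[24,4,14,55,51],{"rld":6,"t":49},[37,85,80,34],[99,61,58,69,60],[42,84]]}
After op 5 (replace /q/3/0 63): {"ms":{"qo":[54,33,81,67],"swt":[54,48],"yw":[6,11,75,72]},"pev":53,"q":[[24,4,14,55,51],{"rld":6,"t":49},[37,85,80,34],[63,61,58,69,60],[42,84]]}
After op 6 (replace /q/3/0 55): {"ms":{"qo":[54,33,81,67],"swt":[54,48],"yw":[6,11,75,72]},"pev":53,"q":[[24,4,14,55,51],{"rld":6,"t":49},[37,85,80,34],[55,61,58,69,60],[42,84]]}
After op 7 (replace /ms/yw/1 17): {"ms":{"qo":[54,33,81,67],"swt":[54,48],"yw":[6,17,75,72]},"pev":53,"q":[[24,4,14,55,51],{"rld":6,"t":49},[37,85,80,34],[55,61,58,69,60],[42,84]]}
After op 8 (add /q/4 55): {"ms":{"qo":[54,33,81,67],"swt":[54,48],"yw":[6,17,75,72]},"pev":53,"q":[[24,4,14,55,51],{"rld":6,"t":49},[37,85,80,34],[55,61,58,69,60],55,[42,84]]}
After op 9 (add /l 16): {"l":16,"ms":{"qo":[54,33,81,67],"swt":[54,48],"yw":[6,17,75,72]},"pev":53,"q":[[24,4,14,55,51],{"rld":6,"t":49},[37,85,80,34],[55,61,58,69,60],55,[42,84]]}
After op 10 (add /q/2 91): {"l":16,"ms":{"qo":[54,33,81,67],"swt":[54,48],"yw":[6,17,75,72]},"pev":53,"q":[[24,4,14,55,51],{"rld":6,"t":49},91,[37,85,80,34],[55,61,58,69,60],55,[42,84]]}
After op 11 (replace /q/1/t 96): {"l":16,"ms":{"qo":[54,33,81,67],"swt":[54,48],"yw":[6,17,75,72]},"pev":53,"q":[[24,4,14,55,51],{"rld":6,"t":96},91,[37,85,80,34],[55,61,58,69,60],55,[42,84]]}
After op 12 (add /q/6 34): {"l":16,"ms":{"qo":[54,33,81,67],"swt":[54,48],"yw":[6,17,75,72]},"pev":53,"q":[[24,4,14,55,51],{"rld":6,"t":96},91,[37,85,80,34],[55,61,58,69,60],55,34,[42,84]]}
After op 13 (remove /ms/yw/2): {"l":16,"ms":{"qo":[54,33,81,67],"swt":[54,48],"yw":[6,17,72]},"pev":53,"q":[[24,4,14,55,51],{"rld":6,"t":96},91,[37,85,80,34],[55,61,58,69,60],55,34,[42,84]]}
After op 14 (add /q 1): {"l":16,"ms":{"qo":[54,33,81,67],"swt":[54,48],"yw":[6,17,72]},"pev":53,"q":1}
After op 15 (remove /ms/qo/1): {"l":16,"ms":{"qo":[54,81,67],"swt":[54,48],"yw":[6,17,72]},"pev":53,"q":1}
After op 16 (replace /ms/yw 27): {"l":16,"ms":{"qo":[54,81,67],"swt":[54,48],"yw":27},"pev":53,"q":1}
After op 17 (add /ms/qo/0 52): {"l":16,"ms":{"qo":[52,54,81,67],"swt":[54,48],"yw":27},"pev":53,"q":1}
After op 18 (add /ms/qo/1 60): {"l":16,"ms":{"qo":[52,60,54,81,67],"swt":[54,48],"yw":27},"pev":53,"q":1}
Value at /q: 1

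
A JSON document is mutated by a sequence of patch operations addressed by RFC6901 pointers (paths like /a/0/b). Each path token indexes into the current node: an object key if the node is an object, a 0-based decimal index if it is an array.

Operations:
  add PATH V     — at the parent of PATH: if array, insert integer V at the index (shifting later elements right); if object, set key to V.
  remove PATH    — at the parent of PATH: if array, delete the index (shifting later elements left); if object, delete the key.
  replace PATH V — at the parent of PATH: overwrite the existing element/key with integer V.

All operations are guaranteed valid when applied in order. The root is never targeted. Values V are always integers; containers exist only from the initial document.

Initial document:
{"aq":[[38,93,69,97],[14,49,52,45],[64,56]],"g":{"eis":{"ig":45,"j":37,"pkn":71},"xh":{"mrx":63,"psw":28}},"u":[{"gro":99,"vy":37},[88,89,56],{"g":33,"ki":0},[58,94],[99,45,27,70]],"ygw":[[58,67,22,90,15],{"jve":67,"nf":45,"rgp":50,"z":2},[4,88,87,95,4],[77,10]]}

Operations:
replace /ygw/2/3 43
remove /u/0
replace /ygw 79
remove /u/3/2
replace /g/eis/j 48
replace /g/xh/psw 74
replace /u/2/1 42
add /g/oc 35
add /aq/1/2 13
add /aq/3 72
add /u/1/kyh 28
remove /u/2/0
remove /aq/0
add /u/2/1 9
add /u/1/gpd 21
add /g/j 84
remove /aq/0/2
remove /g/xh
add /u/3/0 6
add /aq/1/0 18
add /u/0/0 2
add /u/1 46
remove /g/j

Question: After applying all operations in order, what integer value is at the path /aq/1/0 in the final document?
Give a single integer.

After op 1 (replace /ygw/2/3 43): {"aq":[[38,93,69,97],[14,49,52,45],[64,56]],"g":{"eis":{"ig":45,"j":37,"pkn":71},"xh":{"mrx":63,"psw":28}},"u":[{"gro":99,"vy":37},[88,89,56],{"g":33,"ki":0},[58,94],[99,45,27,70]],"ygw":[[58,67,22,90,15],{"jve":67,"nf":45,"rgp":50,"z":2},[4,88,87,43,4],[77,10]]}
After op 2 (remove /u/0): {"aq":[[38,93,69,97],[14,49,52,45],[64,56]],"g":{"eis":{"ig":45,"j":37,"pkn":71},"xh":{"mrx":63,"psw":28}},"u":[[88,89,56],{"g":33,"ki":0},[58,94],[99,45,27,70]],"ygw":[[58,67,22,90,15],{"jve":67,"nf":45,"rgp":50,"z":2},[4,88,87,43,4],[77,10]]}
After op 3 (replace /ygw 79): {"aq":[[38,93,69,97],[14,49,52,45],[64,56]],"g":{"eis":{"ig":45,"j":37,"pkn":71},"xh":{"mrx":63,"psw":28}},"u":[[88,89,56],{"g":33,"ki":0},[58,94],[99,45,27,70]],"ygw":79}
After op 4 (remove /u/3/2): {"aq":[[38,93,69,97],[14,49,52,45],[64,56]],"g":{"eis":{"ig":45,"j":37,"pkn":71},"xh":{"mrx":63,"psw":28}},"u":[[88,89,56],{"g":33,"ki":0},[58,94],[99,45,70]],"ygw":79}
After op 5 (replace /g/eis/j 48): {"aq":[[38,93,69,97],[14,49,52,45],[64,56]],"g":{"eis":{"ig":45,"j":48,"pkn":71},"xh":{"mrx":63,"psw":28}},"u":[[88,89,56],{"g":33,"ki":0},[58,94],[99,45,70]],"ygw":79}
After op 6 (replace /g/xh/psw 74): {"aq":[[38,93,69,97],[14,49,52,45],[64,56]],"g":{"eis":{"ig":45,"j":48,"pkn":71},"xh":{"mrx":63,"psw":74}},"u":[[88,89,56],{"g":33,"ki":0},[58,94],[99,45,70]],"ygw":79}
After op 7 (replace /u/2/1 42): {"aq":[[38,93,69,97],[14,49,52,45],[64,56]],"g":{"eis":{"ig":45,"j":48,"pkn":71},"xh":{"mrx":63,"psw":74}},"u":[[88,89,56],{"g":33,"ki":0},[58,42],[99,45,70]],"ygw":79}
After op 8 (add /g/oc 35): {"aq":[[38,93,69,97],[14,49,52,45],[64,56]],"g":{"eis":{"ig":45,"j":48,"pkn":71},"oc":35,"xh":{"mrx":63,"psw":74}},"u":[[88,89,56],{"g":33,"ki":0},[58,42],[99,45,70]],"ygw":79}
After op 9 (add /aq/1/2 13): {"aq":[[38,93,69,97],[14,49,13,52,45],[64,56]],"g":{"eis":{"ig":45,"j":48,"pkn":71},"oc":35,"xh":{"mrx":63,"psw":74}},"u":[[88,89,56],{"g":33,"ki":0},[58,42],[99,45,70]],"ygw":79}
After op 10 (add /aq/3 72): {"aq":[[38,93,69,97],[14,49,13,52,45],[64,56],72],"g":{"eis":{"ig":45,"j":48,"pkn":71},"oc":35,"xh":{"mrx":63,"psw":74}},"u":[[88,89,56],{"g":33,"ki":0},[58,42],[99,45,70]],"ygw":79}
After op 11 (add /u/1/kyh 28): {"aq":[[38,93,69,97],[14,49,13,52,45],[64,56],72],"g":{"eis":{"ig":45,"j":48,"pkn":71},"oc":35,"xh":{"mrx":63,"psw":74}},"u":[[88,89,56],{"g":33,"ki":0,"kyh":28},[58,42],[99,45,70]],"ygw":79}
After op 12 (remove /u/2/0): {"aq":[[38,93,69,97],[14,49,13,52,45],[64,56],72],"g":{"eis":{"ig":45,"j":48,"pkn":71},"oc":35,"xh":{"mrx":63,"psw":74}},"u":[[88,89,56],{"g":33,"ki":0,"kyh":28},[42],[99,45,70]],"ygw":79}
After op 13 (remove /aq/0): {"aq":[[14,49,13,52,45],[64,56],72],"g":{"eis":{"ig":45,"j":48,"pkn":71},"oc":35,"xh":{"mrx":63,"psw":74}},"u":[[88,89,56],{"g":33,"ki":0,"kyh":28},[42],[99,45,70]],"ygw":79}
After op 14 (add /u/2/1 9): {"aq":[[14,49,13,52,45],[64,56],72],"g":{"eis":{"ig":45,"j":48,"pkn":71},"oc":35,"xh":{"mrx":63,"psw":74}},"u":[[88,89,56],{"g":33,"ki":0,"kyh":28},[42,9],[99,45,70]],"ygw":79}
After op 15 (add /u/1/gpd 21): {"aq":[[14,49,13,52,45],[64,56],72],"g":{"eis":{"ig":45,"j":48,"pkn":71},"oc":35,"xh":{"mrx":63,"psw":74}},"u":[[88,89,56],{"g":33,"gpd":21,"ki":0,"kyh":28},[42,9],[99,45,70]],"ygw":79}
After op 16 (add /g/j 84): {"aq":[[14,49,13,52,45],[64,56],72],"g":{"eis":{"ig":45,"j":48,"pkn":71},"j":84,"oc":35,"xh":{"mrx":63,"psw":74}},"u":[[88,89,56],{"g":33,"gpd":21,"ki":0,"kyh":28},[42,9],[99,45,70]],"ygw":79}
After op 17 (remove /aq/0/2): {"aq":[[14,49,52,45],[64,56],72],"g":{"eis":{"ig":45,"j":48,"pkn":71},"j":84,"oc":35,"xh":{"mrx":63,"psw":74}},"u":[[88,89,56],{"g":33,"gpd":21,"ki":0,"kyh":28},[42,9],[99,45,70]],"ygw":79}
After op 18 (remove /g/xh): {"aq":[[14,49,52,45],[64,56],72],"g":{"eis":{"ig":45,"j":48,"pkn":71},"j":84,"oc":35},"u":[[88,89,56],{"g":33,"gpd":21,"ki":0,"kyh":28},[42,9],[99,45,70]],"ygw":79}
After op 19 (add /u/3/0 6): {"aq":[[14,49,52,45],[64,56],72],"g":{"eis":{"ig":45,"j":48,"pkn":71},"j":84,"oc":35},"u":[[88,89,56],{"g":33,"gpd":21,"ki":0,"kyh":28},[42,9],[6,99,45,70]],"ygw":79}
After op 20 (add /aq/1/0 18): {"aq":[[14,49,52,45],[18,64,56],72],"g":{"eis":{"ig":45,"j":48,"pkn":71},"j":84,"oc":35},"u":[[88,89,56],{"g":33,"gpd":21,"ki":0,"kyh":28},[42,9],[6,99,45,70]],"ygw":79}
After op 21 (add /u/0/0 2): {"aq":[[14,49,52,45],[18,64,56],72],"g":{"eis":{"ig":45,"j":48,"pkn":71},"j":84,"oc":35},"u":[[2,88,89,56],{"g":33,"gpd":21,"ki":0,"kyh":28},[42,9],[6,99,45,70]],"ygw":79}
After op 22 (add /u/1 46): {"aq":[[14,49,52,45],[18,64,56],72],"g":{"eis":{"ig":45,"j":48,"pkn":71},"j":84,"oc":35},"u":[[2,88,89,56],46,{"g":33,"gpd":21,"ki":0,"kyh":28},[42,9],[6,99,45,70]],"ygw":79}
After op 23 (remove /g/j): {"aq":[[14,49,52,45],[18,64,56],72],"g":{"eis":{"ig":45,"j":48,"pkn":71},"oc":35},"u":[[2,88,89,56],46,{"g":33,"gpd":21,"ki":0,"kyh":28},[42,9],[6,99,45,70]],"ygw":79}
Value at /aq/1/0: 18

Answer: 18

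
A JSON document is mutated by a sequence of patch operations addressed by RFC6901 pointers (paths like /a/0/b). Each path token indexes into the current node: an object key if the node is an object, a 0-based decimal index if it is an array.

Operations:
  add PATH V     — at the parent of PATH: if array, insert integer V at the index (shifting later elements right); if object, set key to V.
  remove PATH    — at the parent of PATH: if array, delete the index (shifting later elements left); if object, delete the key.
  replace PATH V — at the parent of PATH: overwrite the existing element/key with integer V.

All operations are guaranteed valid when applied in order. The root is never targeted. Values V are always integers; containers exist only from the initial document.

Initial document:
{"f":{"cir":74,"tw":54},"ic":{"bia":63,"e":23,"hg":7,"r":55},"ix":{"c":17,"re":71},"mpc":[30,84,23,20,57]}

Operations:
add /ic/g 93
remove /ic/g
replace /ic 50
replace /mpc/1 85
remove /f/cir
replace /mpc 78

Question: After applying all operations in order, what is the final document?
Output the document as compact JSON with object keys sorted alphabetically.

Answer: {"f":{"tw":54},"ic":50,"ix":{"c":17,"re":71},"mpc":78}

Derivation:
After op 1 (add /ic/g 93): {"f":{"cir":74,"tw":54},"ic":{"bia":63,"e":23,"g":93,"hg":7,"r":55},"ix":{"c":17,"re":71},"mpc":[30,84,23,20,57]}
After op 2 (remove /ic/g): {"f":{"cir":74,"tw":54},"ic":{"bia":63,"e":23,"hg":7,"r":55},"ix":{"c":17,"re":71},"mpc":[30,84,23,20,57]}
After op 3 (replace /ic 50): {"f":{"cir":74,"tw":54},"ic":50,"ix":{"c":17,"re":71},"mpc":[30,84,23,20,57]}
After op 4 (replace /mpc/1 85): {"f":{"cir":74,"tw":54},"ic":50,"ix":{"c":17,"re":71},"mpc":[30,85,23,20,57]}
After op 5 (remove /f/cir): {"f":{"tw":54},"ic":50,"ix":{"c":17,"re":71},"mpc":[30,85,23,20,57]}
After op 6 (replace /mpc 78): {"f":{"tw":54},"ic":50,"ix":{"c":17,"re":71},"mpc":78}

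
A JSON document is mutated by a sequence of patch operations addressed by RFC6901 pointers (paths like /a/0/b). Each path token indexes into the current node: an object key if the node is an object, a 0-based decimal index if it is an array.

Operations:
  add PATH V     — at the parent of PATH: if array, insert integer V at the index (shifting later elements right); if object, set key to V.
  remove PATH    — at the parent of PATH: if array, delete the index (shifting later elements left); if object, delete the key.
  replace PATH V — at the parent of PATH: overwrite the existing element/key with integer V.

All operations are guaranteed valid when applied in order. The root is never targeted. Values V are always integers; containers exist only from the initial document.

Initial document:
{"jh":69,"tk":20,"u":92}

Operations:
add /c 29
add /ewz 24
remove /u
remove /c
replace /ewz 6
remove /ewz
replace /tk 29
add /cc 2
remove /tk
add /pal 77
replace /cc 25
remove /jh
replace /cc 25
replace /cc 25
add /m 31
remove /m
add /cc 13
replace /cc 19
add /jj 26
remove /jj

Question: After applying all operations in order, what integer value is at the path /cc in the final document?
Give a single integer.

Answer: 19

Derivation:
After op 1 (add /c 29): {"c":29,"jh":69,"tk":20,"u":92}
After op 2 (add /ewz 24): {"c":29,"ewz":24,"jh":69,"tk":20,"u":92}
After op 3 (remove /u): {"c":29,"ewz":24,"jh":69,"tk":20}
After op 4 (remove /c): {"ewz":24,"jh":69,"tk":20}
After op 5 (replace /ewz 6): {"ewz":6,"jh":69,"tk":20}
After op 6 (remove /ewz): {"jh":69,"tk":20}
After op 7 (replace /tk 29): {"jh":69,"tk":29}
After op 8 (add /cc 2): {"cc":2,"jh":69,"tk":29}
After op 9 (remove /tk): {"cc":2,"jh":69}
After op 10 (add /pal 77): {"cc":2,"jh":69,"pal":77}
After op 11 (replace /cc 25): {"cc":25,"jh":69,"pal":77}
After op 12 (remove /jh): {"cc":25,"pal":77}
After op 13 (replace /cc 25): {"cc":25,"pal":77}
After op 14 (replace /cc 25): {"cc":25,"pal":77}
After op 15 (add /m 31): {"cc":25,"m":31,"pal":77}
After op 16 (remove /m): {"cc":25,"pal":77}
After op 17 (add /cc 13): {"cc":13,"pal":77}
After op 18 (replace /cc 19): {"cc":19,"pal":77}
After op 19 (add /jj 26): {"cc":19,"jj":26,"pal":77}
After op 20 (remove /jj): {"cc":19,"pal":77}
Value at /cc: 19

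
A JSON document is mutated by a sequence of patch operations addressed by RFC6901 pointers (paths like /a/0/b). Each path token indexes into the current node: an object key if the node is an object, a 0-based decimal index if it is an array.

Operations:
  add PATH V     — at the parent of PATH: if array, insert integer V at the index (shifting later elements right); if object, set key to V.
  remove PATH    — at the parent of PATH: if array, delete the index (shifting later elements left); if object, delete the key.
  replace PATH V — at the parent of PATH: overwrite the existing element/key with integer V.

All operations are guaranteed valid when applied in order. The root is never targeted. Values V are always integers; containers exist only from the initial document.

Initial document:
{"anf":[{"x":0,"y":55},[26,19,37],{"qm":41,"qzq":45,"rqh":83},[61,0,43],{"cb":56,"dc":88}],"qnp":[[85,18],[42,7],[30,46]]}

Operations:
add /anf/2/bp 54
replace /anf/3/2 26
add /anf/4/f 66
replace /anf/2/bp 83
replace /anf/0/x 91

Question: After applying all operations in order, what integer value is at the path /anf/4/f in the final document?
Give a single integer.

After op 1 (add /anf/2/bp 54): {"anf":[{"x":0,"y":55},[26,19,37],{"bp":54,"qm":41,"qzq":45,"rqh":83},[61,0,43],{"cb":56,"dc":88}],"qnp":[[85,18],[42,7],[30,46]]}
After op 2 (replace /anf/3/2 26): {"anf":[{"x":0,"y":55},[26,19,37],{"bp":54,"qm":41,"qzq":45,"rqh":83},[61,0,26],{"cb":56,"dc":88}],"qnp":[[85,18],[42,7],[30,46]]}
After op 3 (add /anf/4/f 66): {"anf":[{"x":0,"y":55},[26,19,37],{"bp":54,"qm":41,"qzq":45,"rqh":83},[61,0,26],{"cb":56,"dc":88,"f":66}],"qnp":[[85,18],[42,7],[30,46]]}
After op 4 (replace /anf/2/bp 83): {"anf":[{"x":0,"y":55},[26,19,37],{"bp":83,"qm":41,"qzq":45,"rqh":83},[61,0,26],{"cb":56,"dc":88,"f":66}],"qnp":[[85,18],[42,7],[30,46]]}
After op 5 (replace /anf/0/x 91): {"anf":[{"x":91,"y":55},[26,19,37],{"bp":83,"qm":41,"qzq":45,"rqh":83},[61,0,26],{"cb":56,"dc":88,"f":66}],"qnp":[[85,18],[42,7],[30,46]]}
Value at /anf/4/f: 66

Answer: 66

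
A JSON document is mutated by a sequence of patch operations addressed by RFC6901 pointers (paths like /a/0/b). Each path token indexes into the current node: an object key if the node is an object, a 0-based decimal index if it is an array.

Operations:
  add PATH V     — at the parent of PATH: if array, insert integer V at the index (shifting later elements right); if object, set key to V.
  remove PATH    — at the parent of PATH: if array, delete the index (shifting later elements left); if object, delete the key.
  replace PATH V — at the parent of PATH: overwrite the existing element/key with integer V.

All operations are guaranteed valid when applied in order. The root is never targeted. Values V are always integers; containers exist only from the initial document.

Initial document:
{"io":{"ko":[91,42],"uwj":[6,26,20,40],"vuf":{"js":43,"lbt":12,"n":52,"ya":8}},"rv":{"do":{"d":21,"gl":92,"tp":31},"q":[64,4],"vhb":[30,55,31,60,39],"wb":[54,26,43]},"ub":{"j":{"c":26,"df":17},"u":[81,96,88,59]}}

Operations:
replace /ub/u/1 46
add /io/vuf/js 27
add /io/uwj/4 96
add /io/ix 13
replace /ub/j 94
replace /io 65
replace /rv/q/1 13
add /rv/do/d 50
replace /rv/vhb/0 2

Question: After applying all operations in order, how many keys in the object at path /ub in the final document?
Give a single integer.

Answer: 2

Derivation:
After op 1 (replace /ub/u/1 46): {"io":{"ko":[91,42],"uwj":[6,26,20,40],"vuf":{"js":43,"lbt":12,"n":52,"ya":8}},"rv":{"do":{"d":21,"gl":92,"tp":31},"q":[64,4],"vhb":[30,55,31,60,39],"wb":[54,26,43]},"ub":{"j":{"c":26,"df":17},"u":[81,46,88,59]}}
After op 2 (add /io/vuf/js 27): {"io":{"ko":[91,42],"uwj":[6,26,20,40],"vuf":{"js":27,"lbt":12,"n":52,"ya":8}},"rv":{"do":{"d":21,"gl":92,"tp":31},"q":[64,4],"vhb":[30,55,31,60,39],"wb":[54,26,43]},"ub":{"j":{"c":26,"df":17},"u":[81,46,88,59]}}
After op 3 (add /io/uwj/4 96): {"io":{"ko":[91,42],"uwj":[6,26,20,40,96],"vuf":{"js":27,"lbt":12,"n":52,"ya":8}},"rv":{"do":{"d":21,"gl":92,"tp":31},"q":[64,4],"vhb":[30,55,31,60,39],"wb":[54,26,43]},"ub":{"j":{"c":26,"df":17},"u":[81,46,88,59]}}
After op 4 (add /io/ix 13): {"io":{"ix":13,"ko":[91,42],"uwj":[6,26,20,40,96],"vuf":{"js":27,"lbt":12,"n":52,"ya":8}},"rv":{"do":{"d":21,"gl":92,"tp":31},"q":[64,4],"vhb":[30,55,31,60,39],"wb":[54,26,43]},"ub":{"j":{"c":26,"df":17},"u":[81,46,88,59]}}
After op 5 (replace /ub/j 94): {"io":{"ix":13,"ko":[91,42],"uwj":[6,26,20,40,96],"vuf":{"js":27,"lbt":12,"n":52,"ya":8}},"rv":{"do":{"d":21,"gl":92,"tp":31},"q":[64,4],"vhb":[30,55,31,60,39],"wb":[54,26,43]},"ub":{"j":94,"u":[81,46,88,59]}}
After op 6 (replace /io 65): {"io":65,"rv":{"do":{"d":21,"gl":92,"tp":31},"q":[64,4],"vhb":[30,55,31,60,39],"wb":[54,26,43]},"ub":{"j":94,"u":[81,46,88,59]}}
After op 7 (replace /rv/q/1 13): {"io":65,"rv":{"do":{"d":21,"gl":92,"tp":31},"q":[64,13],"vhb":[30,55,31,60,39],"wb":[54,26,43]},"ub":{"j":94,"u":[81,46,88,59]}}
After op 8 (add /rv/do/d 50): {"io":65,"rv":{"do":{"d":50,"gl":92,"tp":31},"q":[64,13],"vhb":[30,55,31,60,39],"wb":[54,26,43]},"ub":{"j":94,"u":[81,46,88,59]}}
After op 9 (replace /rv/vhb/0 2): {"io":65,"rv":{"do":{"d":50,"gl":92,"tp":31},"q":[64,13],"vhb":[2,55,31,60,39],"wb":[54,26,43]},"ub":{"j":94,"u":[81,46,88,59]}}
Size at path /ub: 2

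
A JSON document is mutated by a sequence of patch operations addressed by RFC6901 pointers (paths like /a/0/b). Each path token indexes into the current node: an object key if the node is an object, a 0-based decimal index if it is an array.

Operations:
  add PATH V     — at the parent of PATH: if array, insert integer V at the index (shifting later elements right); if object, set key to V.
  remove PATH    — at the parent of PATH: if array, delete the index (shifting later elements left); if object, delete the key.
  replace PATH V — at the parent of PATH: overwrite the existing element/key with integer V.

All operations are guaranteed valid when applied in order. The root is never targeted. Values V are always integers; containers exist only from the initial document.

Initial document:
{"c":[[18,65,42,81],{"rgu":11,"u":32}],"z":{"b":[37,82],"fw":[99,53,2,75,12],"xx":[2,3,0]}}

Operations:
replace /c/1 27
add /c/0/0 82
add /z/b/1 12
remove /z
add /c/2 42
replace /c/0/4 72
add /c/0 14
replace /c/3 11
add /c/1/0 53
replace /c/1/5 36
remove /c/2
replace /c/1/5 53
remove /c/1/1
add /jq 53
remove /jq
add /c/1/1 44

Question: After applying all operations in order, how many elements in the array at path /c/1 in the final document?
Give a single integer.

After op 1 (replace /c/1 27): {"c":[[18,65,42,81],27],"z":{"b":[37,82],"fw":[99,53,2,75,12],"xx":[2,3,0]}}
After op 2 (add /c/0/0 82): {"c":[[82,18,65,42,81],27],"z":{"b":[37,82],"fw":[99,53,2,75,12],"xx":[2,3,0]}}
After op 3 (add /z/b/1 12): {"c":[[82,18,65,42,81],27],"z":{"b":[37,12,82],"fw":[99,53,2,75,12],"xx":[2,3,0]}}
After op 4 (remove /z): {"c":[[82,18,65,42,81],27]}
After op 5 (add /c/2 42): {"c":[[82,18,65,42,81],27,42]}
After op 6 (replace /c/0/4 72): {"c":[[82,18,65,42,72],27,42]}
After op 7 (add /c/0 14): {"c":[14,[82,18,65,42,72],27,42]}
After op 8 (replace /c/3 11): {"c":[14,[82,18,65,42,72],27,11]}
After op 9 (add /c/1/0 53): {"c":[14,[53,82,18,65,42,72],27,11]}
After op 10 (replace /c/1/5 36): {"c":[14,[53,82,18,65,42,36],27,11]}
After op 11 (remove /c/2): {"c":[14,[53,82,18,65,42,36],11]}
After op 12 (replace /c/1/5 53): {"c":[14,[53,82,18,65,42,53],11]}
After op 13 (remove /c/1/1): {"c":[14,[53,18,65,42,53],11]}
After op 14 (add /jq 53): {"c":[14,[53,18,65,42,53],11],"jq":53}
After op 15 (remove /jq): {"c":[14,[53,18,65,42,53],11]}
After op 16 (add /c/1/1 44): {"c":[14,[53,44,18,65,42,53],11]}
Size at path /c/1: 6

Answer: 6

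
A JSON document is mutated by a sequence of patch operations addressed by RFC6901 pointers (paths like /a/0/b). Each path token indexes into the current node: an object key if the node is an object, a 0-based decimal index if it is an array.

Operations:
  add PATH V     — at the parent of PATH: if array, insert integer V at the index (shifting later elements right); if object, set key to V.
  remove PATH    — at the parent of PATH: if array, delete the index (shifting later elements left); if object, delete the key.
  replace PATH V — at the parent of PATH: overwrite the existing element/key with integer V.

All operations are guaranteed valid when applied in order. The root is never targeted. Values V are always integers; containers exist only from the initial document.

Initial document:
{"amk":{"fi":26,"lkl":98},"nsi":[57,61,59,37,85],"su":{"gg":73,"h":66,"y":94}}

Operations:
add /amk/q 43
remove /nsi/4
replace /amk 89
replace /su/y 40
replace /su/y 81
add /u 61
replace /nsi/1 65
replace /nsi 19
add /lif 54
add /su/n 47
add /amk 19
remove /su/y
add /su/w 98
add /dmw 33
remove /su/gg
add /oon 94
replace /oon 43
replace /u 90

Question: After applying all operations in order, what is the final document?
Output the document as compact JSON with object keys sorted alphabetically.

Answer: {"amk":19,"dmw":33,"lif":54,"nsi":19,"oon":43,"su":{"h":66,"n":47,"w":98},"u":90}

Derivation:
After op 1 (add /amk/q 43): {"amk":{"fi":26,"lkl":98,"q":43},"nsi":[57,61,59,37,85],"su":{"gg":73,"h":66,"y":94}}
After op 2 (remove /nsi/4): {"amk":{"fi":26,"lkl":98,"q":43},"nsi":[57,61,59,37],"su":{"gg":73,"h":66,"y":94}}
After op 3 (replace /amk 89): {"amk":89,"nsi":[57,61,59,37],"su":{"gg":73,"h":66,"y":94}}
After op 4 (replace /su/y 40): {"amk":89,"nsi":[57,61,59,37],"su":{"gg":73,"h":66,"y":40}}
After op 5 (replace /su/y 81): {"amk":89,"nsi":[57,61,59,37],"su":{"gg":73,"h":66,"y":81}}
After op 6 (add /u 61): {"amk":89,"nsi":[57,61,59,37],"su":{"gg":73,"h":66,"y":81},"u":61}
After op 7 (replace /nsi/1 65): {"amk":89,"nsi":[57,65,59,37],"su":{"gg":73,"h":66,"y":81},"u":61}
After op 8 (replace /nsi 19): {"amk":89,"nsi":19,"su":{"gg":73,"h":66,"y":81},"u":61}
After op 9 (add /lif 54): {"amk":89,"lif":54,"nsi":19,"su":{"gg":73,"h":66,"y":81},"u":61}
After op 10 (add /su/n 47): {"amk":89,"lif":54,"nsi":19,"su":{"gg":73,"h":66,"n":47,"y":81},"u":61}
After op 11 (add /amk 19): {"amk":19,"lif":54,"nsi":19,"su":{"gg":73,"h":66,"n":47,"y":81},"u":61}
After op 12 (remove /su/y): {"amk":19,"lif":54,"nsi":19,"su":{"gg":73,"h":66,"n":47},"u":61}
After op 13 (add /su/w 98): {"amk":19,"lif":54,"nsi":19,"su":{"gg":73,"h":66,"n":47,"w":98},"u":61}
After op 14 (add /dmw 33): {"amk":19,"dmw":33,"lif":54,"nsi":19,"su":{"gg":73,"h":66,"n":47,"w":98},"u":61}
After op 15 (remove /su/gg): {"amk":19,"dmw":33,"lif":54,"nsi":19,"su":{"h":66,"n":47,"w":98},"u":61}
After op 16 (add /oon 94): {"amk":19,"dmw":33,"lif":54,"nsi":19,"oon":94,"su":{"h":66,"n":47,"w":98},"u":61}
After op 17 (replace /oon 43): {"amk":19,"dmw":33,"lif":54,"nsi":19,"oon":43,"su":{"h":66,"n":47,"w":98},"u":61}
After op 18 (replace /u 90): {"amk":19,"dmw":33,"lif":54,"nsi":19,"oon":43,"su":{"h":66,"n":47,"w":98},"u":90}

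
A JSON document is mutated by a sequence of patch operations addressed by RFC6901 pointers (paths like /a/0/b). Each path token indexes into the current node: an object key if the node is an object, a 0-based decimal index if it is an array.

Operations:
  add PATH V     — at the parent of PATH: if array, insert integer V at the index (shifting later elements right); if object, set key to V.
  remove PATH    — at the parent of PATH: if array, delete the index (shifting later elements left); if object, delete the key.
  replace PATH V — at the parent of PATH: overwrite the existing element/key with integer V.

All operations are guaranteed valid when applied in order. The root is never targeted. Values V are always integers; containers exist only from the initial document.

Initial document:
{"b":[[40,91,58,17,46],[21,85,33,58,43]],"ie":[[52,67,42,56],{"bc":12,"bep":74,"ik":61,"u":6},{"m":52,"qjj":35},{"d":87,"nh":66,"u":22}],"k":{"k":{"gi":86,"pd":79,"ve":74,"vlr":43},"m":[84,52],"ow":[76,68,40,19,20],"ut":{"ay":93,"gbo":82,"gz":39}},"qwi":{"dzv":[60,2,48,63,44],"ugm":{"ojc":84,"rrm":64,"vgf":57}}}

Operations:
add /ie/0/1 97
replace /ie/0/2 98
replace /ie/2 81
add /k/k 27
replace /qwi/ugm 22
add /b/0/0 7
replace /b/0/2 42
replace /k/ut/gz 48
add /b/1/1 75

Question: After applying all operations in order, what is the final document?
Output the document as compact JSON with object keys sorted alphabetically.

After op 1 (add /ie/0/1 97): {"b":[[40,91,58,17,46],[21,85,33,58,43]],"ie":[[52,97,67,42,56],{"bc":12,"bep":74,"ik":61,"u":6},{"m":52,"qjj":35},{"d":87,"nh":66,"u":22}],"k":{"k":{"gi":86,"pd":79,"ve":74,"vlr":43},"m":[84,52],"ow":[76,68,40,19,20],"ut":{"ay":93,"gbo":82,"gz":39}},"qwi":{"dzv":[60,2,48,63,44],"ugm":{"ojc":84,"rrm":64,"vgf":57}}}
After op 2 (replace /ie/0/2 98): {"b":[[40,91,58,17,46],[21,85,33,58,43]],"ie":[[52,97,98,42,56],{"bc":12,"bep":74,"ik":61,"u":6},{"m":52,"qjj":35},{"d":87,"nh":66,"u":22}],"k":{"k":{"gi":86,"pd":79,"ve":74,"vlr":43},"m":[84,52],"ow":[76,68,40,19,20],"ut":{"ay":93,"gbo":82,"gz":39}},"qwi":{"dzv":[60,2,48,63,44],"ugm":{"ojc":84,"rrm":64,"vgf":57}}}
After op 3 (replace /ie/2 81): {"b":[[40,91,58,17,46],[21,85,33,58,43]],"ie":[[52,97,98,42,56],{"bc":12,"bep":74,"ik":61,"u":6},81,{"d":87,"nh":66,"u":22}],"k":{"k":{"gi":86,"pd":79,"ve":74,"vlr":43},"m":[84,52],"ow":[76,68,40,19,20],"ut":{"ay":93,"gbo":82,"gz":39}},"qwi":{"dzv":[60,2,48,63,44],"ugm":{"ojc":84,"rrm":64,"vgf":57}}}
After op 4 (add /k/k 27): {"b":[[40,91,58,17,46],[21,85,33,58,43]],"ie":[[52,97,98,42,56],{"bc":12,"bep":74,"ik":61,"u":6},81,{"d":87,"nh":66,"u":22}],"k":{"k":27,"m":[84,52],"ow":[76,68,40,19,20],"ut":{"ay":93,"gbo":82,"gz":39}},"qwi":{"dzv":[60,2,48,63,44],"ugm":{"ojc":84,"rrm":64,"vgf":57}}}
After op 5 (replace /qwi/ugm 22): {"b":[[40,91,58,17,46],[21,85,33,58,43]],"ie":[[52,97,98,42,56],{"bc":12,"bep":74,"ik":61,"u":6},81,{"d":87,"nh":66,"u":22}],"k":{"k":27,"m":[84,52],"ow":[76,68,40,19,20],"ut":{"ay":93,"gbo":82,"gz":39}},"qwi":{"dzv":[60,2,48,63,44],"ugm":22}}
After op 6 (add /b/0/0 7): {"b":[[7,40,91,58,17,46],[21,85,33,58,43]],"ie":[[52,97,98,42,56],{"bc":12,"bep":74,"ik":61,"u":6},81,{"d":87,"nh":66,"u":22}],"k":{"k":27,"m":[84,52],"ow":[76,68,40,19,20],"ut":{"ay":93,"gbo":82,"gz":39}},"qwi":{"dzv":[60,2,48,63,44],"ugm":22}}
After op 7 (replace /b/0/2 42): {"b":[[7,40,42,58,17,46],[21,85,33,58,43]],"ie":[[52,97,98,42,56],{"bc":12,"bep":74,"ik":61,"u":6},81,{"d":87,"nh":66,"u":22}],"k":{"k":27,"m":[84,52],"ow":[76,68,40,19,20],"ut":{"ay":93,"gbo":82,"gz":39}},"qwi":{"dzv":[60,2,48,63,44],"ugm":22}}
After op 8 (replace /k/ut/gz 48): {"b":[[7,40,42,58,17,46],[21,85,33,58,43]],"ie":[[52,97,98,42,56],{"bc":12,"bep":74,"ik":61,"u":6},81,{"d":87,"nh":66,"u":22}],"k":{"k":27,"m":[84,52],"ow":[76,68,40,19,20],"ut":{"ay":93,"gbo":82,"gz":48}},"qwi":{"dzv":[60,2,48,63,44],"ugm":22}}
After op 9 (add /b/1/1 75): {"b":[[7,40,42,58,17,46],[21,75,85,33,58,43]],"ie":[[52,97,98,42,56],{"bc":12,"bep":74,"ik":61,"u":6},81,{"d":87,"nh":66,"u":22}],"k":{"k":27,"m":[84,52],"ow":[76,68,40,19,20],"ut":{"ay":93,"gbo":82,"gz":48}},"qwi":{"dzv":[60,2,48,63,44],"ugm":22}}

Answer: {"b":[[7,40,42,58,17,46],[21,75,85,33,58,43]],"ie":[[52,97,98,42,56],{"bc":12,"bep":74,"ik":61,"u":6},81,{"d":87,"nh":66,"u":22}],"k":{"k":27,"m":[84,52],"ow":[76,68,40,19,20],"ut":{"ay":93,"gbo":82,"gz":48}},"qwi":{"dzv":[60,2,48,63,44],"ugm":22}}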